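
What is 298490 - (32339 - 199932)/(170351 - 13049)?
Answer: 46953241573/157302 ≈ 2.9849e+5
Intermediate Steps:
298490 - (32339 - 199932)/(170351 - 13049) = 298490 - (-167593)/157302 = 298490 - 1*(-167593/157302) = 298490 + 167593/157302 = 46953241573/157302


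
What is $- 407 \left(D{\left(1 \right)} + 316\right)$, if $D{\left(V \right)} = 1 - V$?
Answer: $-128612$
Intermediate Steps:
$- 407 \left(D{\left(1 \right)} + 316\right) = - 407 \left(\left(1 - 1\right) + 316\right) = - 407 \left(0 + 316\right) = \left(-407\right) 316 = -128612$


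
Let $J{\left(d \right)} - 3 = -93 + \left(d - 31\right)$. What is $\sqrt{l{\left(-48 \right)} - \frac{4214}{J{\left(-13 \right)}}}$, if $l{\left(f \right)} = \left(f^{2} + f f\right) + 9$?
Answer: $\frac{\sqrt{20866882}}{67} \approx 68.18$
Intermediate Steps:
$J{\left(d \right)} = -121 + d$ ($J{\left(d \right)} = 3 + \left(-93 + \left(d - 31\right)\right) = 3 + \left(-93 + \left(-31 + d\right)\right) = 3 + \left(-124 + d\right) = -121 + d$)
$l{\left(f \right)} = 9 + 2 f^{2}$ ($l{\left(f \right)} = \left(f^{2} + f^{2}\right) + 9 = 2 f^{2} + 9 = 9 + 2 f^{2}$)
$\sqrt{l{\left(-48 \right)} - \frac{4214}{J{\left(-13 \right)}}} = \sqrt{\left(9 + 2 \left(-48\right)^{2}\right) - \frac{4214}{-121 - 13}} = \sqrt{\left(9 + 2 \cdot 2304\right) - \frac{4214}{-134}} = \sqrt{\left(9 + 4608\right) - - \frac{2107}{67}} = \sqrt{4617 + \frac{2107}{67}} = \sqrt{\frac{311446}{67}} = \frac{\sqrt{20866882}}{67}$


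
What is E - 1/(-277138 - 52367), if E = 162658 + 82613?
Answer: 80818020856/329505 ≈ 2.4527e+5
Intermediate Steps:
E = 245271
E - 1/(-277138 - 52367) = 245271 - 1/(-277138 - 52367) = 245271 - 1/(-329505) = 245271 - 1*(-1/329505) = 245271 + 1/329505 = 80818020856/329505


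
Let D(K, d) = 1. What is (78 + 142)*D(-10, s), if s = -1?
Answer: 220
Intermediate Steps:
(78 + 142)*D(-10, s) = (78 + 142)*1 = 220*1 = 220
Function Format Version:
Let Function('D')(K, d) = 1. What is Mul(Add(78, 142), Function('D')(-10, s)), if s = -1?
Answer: 220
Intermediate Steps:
Mul(Add(78, 142), Function('D')(-10, s)) = Mul(Add(78, 142), 1) = Mul(220, 1) = 220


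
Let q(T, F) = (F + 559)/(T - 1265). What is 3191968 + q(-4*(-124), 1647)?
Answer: 2454621186/769 ≈ 3.1920e+6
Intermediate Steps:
q(T, F) = (559 + F)/(-1265 + T)
3191968 + q(-4*(-124), 1647) = 3191968 + (559 + 1647)/(-1265 - 4*(-124)) = 3191968 + 2206/(-1265 + 496) = 3191968 + 2206/(-769) = 3191968 - 1/769*2206 = 3191968 - 2206/769 = 2454621186/769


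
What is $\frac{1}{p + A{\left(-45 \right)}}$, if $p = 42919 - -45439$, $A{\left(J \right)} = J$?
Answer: $\frac{1}{88313} \approx 1.1323 \cdot 10^{-5}$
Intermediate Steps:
$p = 88358$ ($p = 42919 + 45439 = 88358$)
$\frac{1}{p + A{\left(-45 \right)}} = \frac{1}{88358 - 45} = \frac{1}{88313}$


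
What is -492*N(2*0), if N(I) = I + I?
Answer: 0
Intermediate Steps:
N(I) = 2*I
-492*N(2*0) = -984*2*0 = -984*0 = -492*0 = 0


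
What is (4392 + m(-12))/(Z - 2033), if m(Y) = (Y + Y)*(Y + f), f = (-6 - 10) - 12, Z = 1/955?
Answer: -2555580/970757 ≈ -2.6326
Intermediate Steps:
Z = 1/955 ≈ 0.0010471
f = -28 (f = -16 - 12 = -28)
m(Y) = 2*Y*(-28 + Y) (m(Y) = (Y + Y)*(Y - 28) = (2*Y)*(-28 + Y) = 2*Y*(-28 + Y))
(4392 + m(-12))/(Z - 2033) = (4392 + 2*(-12)*(-28 - 12))/(1/955 - 2033) = (4392 + 2*(-12)*(-40))/(-1941514/955) = (4392 + 960)*(-955/1941514) = 5352*(-955/1941514) = -2555580/970757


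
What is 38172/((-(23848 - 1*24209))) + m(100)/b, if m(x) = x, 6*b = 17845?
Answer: 136279188/1288409 ≈ 105.77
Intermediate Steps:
b = 17845/6 (b = (⅙)*17845 = 17845/6 ≈ 2974.2)
38172/((-(23848 - 1*24209))) + m(100)/b = 38172/((-(23848 - 1*24209))) + 100/(17845/6) = 38172/((-(23848 - 24209))) + 100*(6/17845) = 38172/((-1*(-361))) + 120/3569 = 38172/361 + 120/3569 = 136279188/1288409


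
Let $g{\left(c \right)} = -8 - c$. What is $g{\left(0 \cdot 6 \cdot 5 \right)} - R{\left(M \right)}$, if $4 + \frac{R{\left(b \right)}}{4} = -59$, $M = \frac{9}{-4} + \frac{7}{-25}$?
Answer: $244$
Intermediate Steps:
$M = - \frac{253}{100}$ ($M = 9 \left(- \frac{1}{4}\right) + 7 \left(- \frac{1}{25}\right) = - \frac{9}{4} - \frac{7}{25} = - \frac{253}{100} \approx -2.53$)
$R{\left(b \right)} = -252$ ($R{\left(b \right)} = -16 + 4 \left(-59\right) = -16 - 236 = -252$)
$g{\left(0 \cdot 6 \cdot 5 \right)} - R{\left(M \right)} = \left(-8 - 0 \cdot 6 \cdot 5\right) - -252 = \left(-8 - 0 \cdot 5\right) + 252 = \left(-8 - 0\right) + 252 = \left(-8 + 0\right) + 252 = -8 + 252 = 244$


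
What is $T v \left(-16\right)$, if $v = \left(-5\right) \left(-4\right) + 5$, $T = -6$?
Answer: $2400$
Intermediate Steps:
$v = 25$ ($v = 20 + 5 = 25$)
$T v \left(-16\right) = \left(-6\right) 25 \left(-16\right) = \left(-150\right) \left(-16\right) = 2400$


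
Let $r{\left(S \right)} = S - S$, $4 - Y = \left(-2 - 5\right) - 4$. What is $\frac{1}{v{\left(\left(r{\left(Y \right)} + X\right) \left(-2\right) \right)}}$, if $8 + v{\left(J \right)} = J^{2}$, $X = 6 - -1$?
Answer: $\frac{1}{188} \approx 0.0053191$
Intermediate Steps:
$X = 7$ ($X = 6 + 1 = 7$)
$Y = 15$ ($Y = 4 - \left(\left(-2 - 5\right) - 4\right) = 4 - \left(-7 - 4\right) = 4 - -11 = 4 + 11 = 15$)
$r{\left(S \right)} = 0$
$v{\left(J \right)} = -8 + J^{2}$
$\frac{1}{v{\left(\left(r{\left(Y \right)} + X\right) \left(-2\right) \right)}} = \frac{1}{-8 + \left(\left(0 + 7\right) \left(-2\right)\right)^{2}} = \frac{1}{-8 + \left(7 \left(-2\right)\right)^{2}} = \frac{1}{-8 + \left(-14\right)^{2}} = \frac{1}{-8 + 196} = \frac{1}{188}$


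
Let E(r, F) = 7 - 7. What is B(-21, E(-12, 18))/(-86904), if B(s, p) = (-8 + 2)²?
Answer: -1/2414 ≈ -0.00041425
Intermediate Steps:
E(r, F) = 0
B(s, p) = 36 (B(s, p) = (-6)² = 36)
B(-21, E(-12, 18))/(-86904) = 36/(-86904) = 36*(-1/86904) = -1/2414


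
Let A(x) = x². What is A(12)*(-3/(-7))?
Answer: 432/7 ≈ 61.714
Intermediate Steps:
A(12)*(-3/(-7)) = 12²*(-3/(-7)) = 144*(-3*(-⅐)) = 144*(3/7) = 432/7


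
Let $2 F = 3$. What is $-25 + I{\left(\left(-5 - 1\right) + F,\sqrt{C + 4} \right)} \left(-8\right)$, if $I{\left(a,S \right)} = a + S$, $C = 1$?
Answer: $11 - 8 \sqrt{5} \approx -6.8885$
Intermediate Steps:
$F = \frac{3}{2}$ ($F = \frac{1}{2} \cdot 3 = \frac{3}{2} \approx 1.5$)
$I{\left(a,S \right)} = S + a$
$-25 + I{\left(\left(-5 - 1\right) + F,\sqrt{C + 4} \right)} \left(-8\right) = -25 + \left(\sqrt{1 + 4} + \left(\left(-5 - 1\right) + \frac{3}{2}\right)\right) \left(-8\right) = -25 + \left(\sqrt{5} + \left(-6 + \frac{3}{2}\right)\right) \left(-8\right) = -25 + \left(\sqrt{5} - \frac{9}{2}\right) \left(-8\right) = -25 + \left(- \frac{9}{2} + \sqrt{5}\right) \left(-8\right) = -25 + \left(36 - 8 \sqrt{5}\right) = 11 - 8 \sqrt{5}$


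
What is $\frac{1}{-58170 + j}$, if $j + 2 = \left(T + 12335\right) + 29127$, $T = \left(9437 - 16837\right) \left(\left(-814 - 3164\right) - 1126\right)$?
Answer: $\frac{1}{37752890} \approx 2.6488 \cdot 10^{-8}$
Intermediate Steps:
$T = 37769600$ ($T = - 7400 \left(\left(-814 - 3164\right) - 1126\right) = - 7400 \left(-3978 - 1126\right) = \left(-7400\right) \left(-5104\right) = 37769600$)
$j = 37811060$ ($j = -2 + \left(\left(37769600 + 12335\right) + 29127\right) = -2 + \left(37781935 + 29127\right) = -2 + 37811062 = 37811060$)
$\frac{1}{-58170 + j} = \frac{1}{-58170 + 37811060} = \frac{1}{37752890}$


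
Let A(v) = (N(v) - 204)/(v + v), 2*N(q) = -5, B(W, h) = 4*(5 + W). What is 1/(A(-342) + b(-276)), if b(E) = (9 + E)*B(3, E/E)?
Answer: -1368/11687779 ≈ -0.00011705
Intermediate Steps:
B(W, h) = 20 + 4*W
N(q) = -5/2 (N(q) = (1/2)*(-5) = -5/2)
A(v) = -413/(4*v) (A(v) = (-5/2 - 204)/(v + v) = -413*1/(2*v)/2 = -413/(4*v))
b(E) = 288 + 32*E (b(E) = (9 + E)*(20 + 4*3) = (9 + E)*(20 + 12) = (9 + E)*32 = 288 + 32*E)
1/(A(-342) + b(-276)) = 1/(-413/4/(-342) + (288 + 32*(-276))) = 1/(-413/4*(-1/342) + (288 - 8832)) = 1/(413/1368 - 8544) = 1/(-11687779/1368) = -1368/11687779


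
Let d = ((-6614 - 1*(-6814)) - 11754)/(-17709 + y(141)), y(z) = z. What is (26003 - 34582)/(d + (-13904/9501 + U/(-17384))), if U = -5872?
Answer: 518605101536976/28289034317 ≈ 18332.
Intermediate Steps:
d = 5777/8784 (d = ((-6614 - 1*(-6814)) - 11754)/(-17709 + 141) = ((-6614 + 6814) - 11754)/(-17568) = (200 - 11754)*(-1/17568) = -11554*(-1/17568) = 5777/8784 ≈ 0.65767)
(26003 - 34582)/(d + (-13904/9501 + U/(-17384))) = (26003 - 34582)/(5777/8784 + (-13904/9501 - 5872/(-17384))) = -8579/(5777/8784 + (-13904*1/9501 - 5872*(-1/17384))) = -8579/(5777/8784 + (-13904/9501 + 734/2173)) = -8579/(5777/8784 - 23239658/20645673) = -8579/(-28289034317/60450530544) = -8579*(-60450530544/28289034317) = 518605101536976/28289034317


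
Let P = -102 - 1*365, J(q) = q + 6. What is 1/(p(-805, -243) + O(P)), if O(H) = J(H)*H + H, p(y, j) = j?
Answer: 1/214577 ≈ 4.6603e-6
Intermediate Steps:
J(q) = 6 + q
P = -467 (P = -102 - 365 = -467)
O(H) = H + H*(6 + H) (O(H) = (6 + H)*H + H = H*(6 + H) + H = H + H*(6 + H))
1/(p(-805, -243) + O(P)) = 1/(-243 - 467*(7 - 467)) = 1/(-243 - 467*(-460)) = 1/(-243 + 214820) = 1/214577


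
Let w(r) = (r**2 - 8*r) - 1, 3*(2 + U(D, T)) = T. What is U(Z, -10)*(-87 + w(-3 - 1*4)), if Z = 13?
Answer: -272/3 ≈ -90.667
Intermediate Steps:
U(D, T) = -2 + T/3
w(r) = -1 + r**2 - 8*r
U(Z, -10)*(-87 + w(-3 - 1*4)) = (-2 + (1/3)*(-10))*(-87 + (-1 + (-3 - 1*4)**2 - 8*(-3 - 1*4))) = (-2 - 10/3)*(-87 + (-1 + (-3 - 4)**2 - 8*(-3 - 4))) = -16*(-87 + (-1 + (-7)**2 - 8*(-7)))/3 = -16*(-87 + (-1 + 49 + 56))/3 = -16*(-87 + 104)/3 = -16/3*17 = -272/3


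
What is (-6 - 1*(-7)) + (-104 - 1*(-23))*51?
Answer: -4130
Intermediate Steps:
(-6 - 1*(-7)) + (-104 - 1*(-23))*51 = (-6 + 7) + (-104 + 23)*51 = 1 - 81*51 = 1 - 4131 = -4130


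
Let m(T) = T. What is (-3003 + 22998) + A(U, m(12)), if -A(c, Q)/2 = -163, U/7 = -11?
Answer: 20321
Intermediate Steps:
U = -77 (U = 7*(-11) = -77)
A(c, Q) = 326 (A(c, Q) = -2*(-163) = 326)
(-3003 + 22998) + A(U, m(12)) = (-3003 + 22998) + 326 = 19995 + 326 = 20321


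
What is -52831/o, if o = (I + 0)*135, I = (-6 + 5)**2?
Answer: -52831/135 ≈ -391.34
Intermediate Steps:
I = 1 (I = (-1)**2 = 1)
o = 135 (o = (1 + 0)*135 = 1*135 = 135)
-52831/o = -52831/135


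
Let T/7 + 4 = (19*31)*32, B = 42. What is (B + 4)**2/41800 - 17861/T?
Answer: -58434059/689219300 ≈ -0.084783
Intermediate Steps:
T = 131908 (T = -28 + 7*((19*31)*32) = -28 + 7*(589*32) = -28 + 7*18848 = -28 + 131936 = 131908)
(B + 4)**2/41800 - 17861/T = (42 + 4)**2/41800 - 17861/131908 = 46**2*(1/41800) - 17861*1/131908 = 2116*(1/41800) - 17861/131908 = 529/10450 - 17861/131908 = -58434059/689219300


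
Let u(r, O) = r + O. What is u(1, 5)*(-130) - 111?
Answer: -891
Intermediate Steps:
u(r, O) = O + r
u(1, 5)*(-130) - 111 = (5 + 1)*(-130) - 111 = 6*(-130) - 111 = -780 - 111 = -891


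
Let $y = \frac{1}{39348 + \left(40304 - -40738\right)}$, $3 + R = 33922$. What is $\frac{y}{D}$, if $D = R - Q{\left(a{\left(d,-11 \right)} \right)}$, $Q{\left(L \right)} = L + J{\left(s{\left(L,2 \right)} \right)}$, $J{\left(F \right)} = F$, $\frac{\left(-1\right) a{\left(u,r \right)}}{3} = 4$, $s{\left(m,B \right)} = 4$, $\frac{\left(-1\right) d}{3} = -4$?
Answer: $\frac{1}{4084471530} \approx 2.4483 \cdot 10^{-10}$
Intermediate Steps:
$d = 12$ ($d = \left(-3\right) \left(-4\right) = 12$)
$a{\left(u,r \right)} = -12$ ($a{\left(u,r \right)} = \left(-3\right) 4 = -12$)
$R = 33919$ ($R = -3 + 33922 = 33919$)
$Q{\left(L \right)} = 4 + L$ ($Q{\left(L \right)} = L + 4 = 4 + L$)
$y = \frac{1}{120390}$ ($y = \frac{1}{39348 + \left(40304 + 40738\right)} = \frac{1}{39348 + 81042} = \frac{1}{120390} \approx 8.3063 \cdot 10^{-6}$)
$D = 33927$ ($D = 33919 - \left(4 - 12\right) = 33919 - -8 = 33919 + 8 = 33927$)
$\frac{y}{D} = \frac{1}{120390 \cdot 33927} = \frac{1}{120390} \cdot \frac{1}{33927} = \frac{1}{4084471530}$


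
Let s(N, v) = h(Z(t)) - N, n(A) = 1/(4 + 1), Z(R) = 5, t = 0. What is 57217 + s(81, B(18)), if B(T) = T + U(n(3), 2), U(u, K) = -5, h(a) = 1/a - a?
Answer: 285656/5 ≈ 57131.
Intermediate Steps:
n(A) = 1/5
B(T) = -5 + T (B(T) = T - 5 = -5 + T)
s(N, v) = -24/5 - N (s(N, v) = (1/5 - 1*5) - N = (1/5 - 5) - N = -24/5 - N)
57217 + s(81, B(18)) = 57217 + (-24/5 - 1*81) = 57217 + (-24/5 - 81) = 57217 - 429/5 = 285656/5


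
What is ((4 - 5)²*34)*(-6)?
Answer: -204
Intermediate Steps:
((4 - 5)²*34)*(-6) = ((-1)²*34)*(-6) = (1*34)*(-6) = 34*(-6) = -204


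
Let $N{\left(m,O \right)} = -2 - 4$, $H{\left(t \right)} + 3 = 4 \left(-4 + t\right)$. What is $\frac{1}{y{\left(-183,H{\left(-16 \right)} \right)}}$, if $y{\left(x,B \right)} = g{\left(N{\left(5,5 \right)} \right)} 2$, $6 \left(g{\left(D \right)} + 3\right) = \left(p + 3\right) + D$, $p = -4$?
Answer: $- \frac{3}{25} \approx -0.12$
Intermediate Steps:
$H{\left(t \right)} = -19 + 4 t$ ($H{\left(t \right)} = -3 + 4 \left(-4 + t\right) = -3 + \left(-16 + 4 t\right) = -19 + 4 t$)
$N{\left(m,O \right)} = -6$
$g{\left(D \right)} = - \frac{19}{6} + \frac{D}{6}$ ($g{\left(D \right)} = -3 + \frac{\left(-4 + 3\right) + D}{6} = -3 + \frac{-1 + D}{6} = -3 + \left(- \frac{1}{6} + \frac{D}{6}\right) = - \frac{19}{6} + \frac{D}{6}$)
$y{\left(x,B \right)} = - \frac{25}{3}$ ($y{\left(x,B \right)} = \left(- \frac{19}{6} + \frac{1}{6} \left(-6\right)\right) 2 = \left(- \frac{19}{6} - 1\right) 2 = \left(- \frac{25}{6}\right) 2 = - \frac{25}{3}$)
$\frac{1}{y{\left(-183,H{\left(-16 \right)} \right)}} = \frac{1}{- \frac{25}{3}} = - \frac{3}{25}$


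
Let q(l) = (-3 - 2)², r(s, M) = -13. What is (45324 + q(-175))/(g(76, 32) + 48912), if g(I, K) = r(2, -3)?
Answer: 45349/48899 ≈ 0.92740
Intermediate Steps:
q(l) = 25 (q(l) = (-5)² = 25)
g(I, K) = -13
(45324 + q(-175))/(g(76, 32) + 48912) = (45324 + 25)/(-13 + 48912) = 45349/48899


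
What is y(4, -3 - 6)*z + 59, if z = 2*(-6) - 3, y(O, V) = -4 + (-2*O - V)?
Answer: 104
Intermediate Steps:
y(O, V) = -4 - V - 2*O (y(O, V) = -4 + (-V - 2*O) = -4 - V - 2*O)
z = -15 (z = -12 - 3 = -15)
y(4, -3 - 6)*z + 59 = (-4 - (-3 - 6) - 2*4)*(-15) + 59 = (-4 - 1*(-9) - 8)*(-15) + 59 = (-4 + 9 - 8)*(-15) + 59 = -3*(-15) + 59 = 45 + 59 = 104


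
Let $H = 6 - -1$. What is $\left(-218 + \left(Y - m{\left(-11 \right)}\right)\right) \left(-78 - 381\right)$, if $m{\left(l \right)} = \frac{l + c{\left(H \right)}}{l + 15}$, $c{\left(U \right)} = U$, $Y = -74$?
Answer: $133569$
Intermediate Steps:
$H = 7$ ($H = 6 + 1 = 7$)
$m{\left(l \right)} = \frac{7 + l}{15 + l}$ ($m{\left(l \right)} = \frac{l + 7}{l + 15} = \frac{7 + l}{15 + l}$)
$\left(-218 + \left(Y - m{\left(-11 \right)}\right)\right) \left(-78 - 381\right) = \left(-218 - \left(74 + \frac{7 - 11}{15 - 11}\right)\right) \left(-78 - 381\right) = \left(-218 - \left(74 + \frac{1}{4} \left(-4\right)\right)\right) \left(-459\right) = \left(-218 - 73\right) \left(-459\right) = \left(-291\right) \left(-459\right) = 133569$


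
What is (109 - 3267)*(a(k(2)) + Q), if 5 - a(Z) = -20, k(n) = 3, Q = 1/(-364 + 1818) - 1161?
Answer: 2608102197/727 ≈ 3.5875e+6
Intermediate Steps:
Q = -1688093/1454 (Q = 1/1454 - 1161 = -1688093/1454 ≈ -1161.0)
a(Z) = 25 (a(Z) = 5 - 1*(-20) = 5 + 20 = 25)
(109 - 3267)*(a(k(2)) + Q) = (109 - 3267)*(25 - 1688093/1454) = -3158*(-1651743/1454) = 2608102197/727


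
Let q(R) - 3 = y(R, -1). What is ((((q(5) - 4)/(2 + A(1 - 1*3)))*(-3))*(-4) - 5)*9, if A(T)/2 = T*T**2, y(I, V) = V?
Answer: -207/7 ≈ -29.571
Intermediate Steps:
A(T) = 2*T**3 (A(T) = 2*(T*T**2) = 2*T**3)
q(R) = 2 (q(R) = 3 - 1 = 2)
((((q(5) - 4)/(2 + A(1 - 1*3)))*(-3))*(-4) - 5)*9 = ((((2 - 4)/(2 + 2*(1 - 1*3)**3))*(-3))*(-4) - 5)*9 = ((-2/(2 + 2*(1 - 3)**3)*(-3))*(-4) - 5)*9 = ((-2/(2 + 2*(-2)**3)*(-3))*(-4) - 5)*9 = ((-2/(2 + 2*(-8))*(-3))*(-4) - 5)*9 = ((-2/(2 - 16)*(-3))*(-4) - 5)*9 = ((-2/(-14)*(-3))*(-4) - 5)*9 = ((-2*(-1/14)*(-3))*(-4) - 5)*9 = (((1/7)*(-3))*(-4) - 5)*9 = (-3/7*(-4) - 5)*9 = (12/7 - 5)*9 = -23/7*9 = -207/7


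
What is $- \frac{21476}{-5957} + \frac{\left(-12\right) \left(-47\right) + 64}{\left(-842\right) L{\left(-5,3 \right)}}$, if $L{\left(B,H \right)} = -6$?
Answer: $\frac{4008491}{1074813} \approx 3.7295$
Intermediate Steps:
$- \frac{21476}{-5957} + \frac{\left(-12\right) \left(-47\right) + 64}{\left(-842\right) L{\left(-5,3 \right)}} = - \frac{21476}{-5957} + \frac{\left(-12\right) \left(-47\right) + 64}{\left(-842\right) \left(-6\right)} = \left(-21476\right) \left(- \frac{1}{5957}\right) + \frac{564 + 64}{5052} = \frac{3068}{851} + 628 \cdot \frac{1}{5052} = \frac{3068}{851} + \frac{157}{1263} = \frac{4008491}{1074813}$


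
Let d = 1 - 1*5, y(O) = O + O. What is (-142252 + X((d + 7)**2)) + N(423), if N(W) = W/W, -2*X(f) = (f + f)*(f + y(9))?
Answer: -142494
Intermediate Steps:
y(O) = 2*O
d = -4 (d = 1 - 5 = -4)
X(f) = -f*(18 + f) (X(f) = -(f + f)*(f + 2*9)/2 = -2*f*(f + 18)/2 = -2*f*(18 + f)/2 = -f*(18 + f))
N(W) = 1
(-142252 + X((d + 7)**2)) + N(423) = (-142252 - (-4 + 7)**2*(18 + (-4 + 7)**2)) + 1 = (-142252 - 1*3**2*(18 + 3**2)) + 1 = (-142252 - 1*9*(18 + 9)) + 1 = (-142252 - 1*9*27) + 1 = (-142252 - 243) + 1 = -142495 + 1 = -142494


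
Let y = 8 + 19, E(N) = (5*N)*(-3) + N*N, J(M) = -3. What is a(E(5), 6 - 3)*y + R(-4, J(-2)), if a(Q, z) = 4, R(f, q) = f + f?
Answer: 100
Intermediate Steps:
R(f, q) = 2*f
E(N) = N**2 - 15*N (E(N) = -15*N + N**2 = N**2 - 15*N)
y = 27
a(E(5), 6 - 3)*y + R(-4, J(-2)) = 4*27 + 2*(-4) = 108 - 8 = 100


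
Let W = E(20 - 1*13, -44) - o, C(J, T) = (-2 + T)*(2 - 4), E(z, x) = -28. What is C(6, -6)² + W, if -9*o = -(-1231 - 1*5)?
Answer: 1096/3 ≈ 365.33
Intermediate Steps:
C(J, T) = 4 - 2*T (C(J, T) = (-2 + T)*(-2) = 4 - 2*T)
o = -412/3 (o = -(-1)*(-1231 - 1*5)/9 = -(-1)*(-1231 - 5)/9 = -(-1)*(-1236)/9 = -⅑*1236 = -412/3 ≈ -137.33)
W = 328/3 (W = -28 - 1*(-412/3) = -28 + 412/3 = 328/3 ≈ 109.33)
C(6, -6)² + W = (4 - 2*(-6))² + 328/3 = (4 + 12)² + 328/3 = 16² + 328/3 = 256 + 328/3 = 1096/3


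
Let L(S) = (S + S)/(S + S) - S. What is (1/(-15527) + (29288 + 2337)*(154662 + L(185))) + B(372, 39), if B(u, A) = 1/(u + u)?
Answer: 56436186608288783/11552088 ≈ 4.8854e+9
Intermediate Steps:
L(S) = 1 - S (L(S) = (2*S)/((2*S)) - S = (2*S)*(1/(2*S)) - S = 1 - S)
B(u, A) = 1/(2*u)
(1/(-15527) + (29288 + 2337)*(154662 + L(185))) + B(372, 39) = (1/(-15527) + (29288 + 2337)*(154662 + (1 - 1*185))) + (1/2)/372 = (-1/15527 + 31625*(154662 + (1 - 185))) + (1/2)*(1/372) = (-1/15527 + 31625*(154662 - 184)) + 1/744 = (-1/15527 + 31625*154478) + 1/744 = (-1/15527 + 4885366750) + 1/744 = 75855089527249/15527 + 1/744 = 56436186608288783/11552088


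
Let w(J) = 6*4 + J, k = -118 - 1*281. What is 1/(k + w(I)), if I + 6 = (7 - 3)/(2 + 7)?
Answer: -9/3425 ≈ -0.0026277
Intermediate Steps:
k = -399 (k = -118 - 281 = -399)
I = -50/9 (I = -6 + (7 - 3)/(2 + 7) = -6 + 4/9 = -50/9 ≈ -5.5556)
w(J) = 24 + J
1/(k + w(I)) = 1/(-399 + (24 - 50/9)) = 1/(-399 + 166/9) = 1/(-3425/9) = -9/3425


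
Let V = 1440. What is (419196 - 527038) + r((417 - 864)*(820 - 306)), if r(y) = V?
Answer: -106402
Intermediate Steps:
r(y) = 1440
(419196 - 527038) + r((417 - 864)*(820 - 306)) = (419196 - 527038) + 1440 = -107842 + 1440 = -106402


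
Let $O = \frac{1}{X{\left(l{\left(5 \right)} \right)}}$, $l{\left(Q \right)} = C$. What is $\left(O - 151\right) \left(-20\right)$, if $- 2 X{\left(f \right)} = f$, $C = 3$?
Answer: $\frac{9100}{3} \approx 3033.3$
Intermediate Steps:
$l{\left(Q \right)} = 3$
$X{\left(f \right)} = - \frac{f}{2}$
$O = - \frac{2}{3}$ ($O = \frac{1}{\left(- \frac{1}{2}\right) 3} = \frac{1}{- \frac{3}{2}} = - \frac{2}{3} \approx -0.66667$)
$\left(O - 151\right) \left(-20\right) = \left(- \frac{2}{3} - 151\right) \left(-20\right) = \left(- \frac{455}{3}\right) \left(-20\right) = \frac{9100}{3}$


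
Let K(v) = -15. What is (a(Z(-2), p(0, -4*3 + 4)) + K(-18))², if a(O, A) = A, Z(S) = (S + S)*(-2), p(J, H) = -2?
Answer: 289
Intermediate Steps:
Z(S) = -4*S (Z(S) = (2*S)*(-2) = -4*S)
(a(Z(-2), p(0, -4*3 + 4)) + K(-18))² = (-2 - 15)² = (-17)² = 289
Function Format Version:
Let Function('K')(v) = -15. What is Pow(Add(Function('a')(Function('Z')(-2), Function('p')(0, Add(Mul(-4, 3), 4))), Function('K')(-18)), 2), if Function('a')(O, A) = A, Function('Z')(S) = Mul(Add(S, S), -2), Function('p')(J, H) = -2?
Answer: 289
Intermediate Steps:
Function('Z')(S) = Mul(-4, S) (Function('Z')(S) = Mul(Mul(2, S), -2) = Mul(-4, S))
Pow(Add(Function('a')(Function('Z')(-2), Function('p')(0, Add(Mul(-4, 3), 4))), Function('K')(-18)), 2) = Pow(Add(-2, -15), 2) = Pow(-17, 2) = 289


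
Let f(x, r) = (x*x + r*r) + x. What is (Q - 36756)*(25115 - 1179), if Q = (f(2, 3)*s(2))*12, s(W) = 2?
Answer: -871174656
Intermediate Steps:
f(x, r) = x + r² + x² (f(x, r) = (x² + r²) + x = (r² + x²) + x = x + r² + x²)
Q = 360 (Q = ((2 + 3² + 2²)*2)*12 = ((2 + 9 + 4)*2)*12 = (15*2)*12 = 30*12 = 360)
(Q - 36756)*(25115 - 1179) = (360 - 36756)*(25115 - 1179) = -36396*23936 = -871174656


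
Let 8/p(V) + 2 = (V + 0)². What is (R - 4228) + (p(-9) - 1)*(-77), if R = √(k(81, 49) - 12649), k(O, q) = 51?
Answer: -328545/79 + I*√12598 ≈ -4158.8 + 112.24*I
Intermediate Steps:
p(V) = 8/(-2 + V²) (p(V) = 8/(-2 + (V + 0)²) = 8/(-2 + V²))
R = I*√12598 (R = √(51 - 12649) = √(-12598) = I*√12598 ≈ 112.24*I)
(R - 4228) + (p(-9) - 1)*(-77) = (I*√12598 - 4228) + (8/(-2 + (-9)²) - 1)*(-77) = (-4228 + I*√12598) + (8/(-2 + 81) - 1)*(-77) = (-4228 + I*√12598) + (8/79 - 1)*(-77) = (-4228 + I*√12598) - 71/79*(-77) = (-4228 + I*√12598) + 5467/79 = -328545/79 + I*√12598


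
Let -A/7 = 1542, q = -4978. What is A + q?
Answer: -15772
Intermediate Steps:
A = -10794 (A = -7*1542 = -10794)
A + q = -10794 - 4978 = -15772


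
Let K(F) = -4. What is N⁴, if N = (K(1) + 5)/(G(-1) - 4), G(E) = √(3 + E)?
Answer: (4 - √2)⁻⁴ ≈ 0.022368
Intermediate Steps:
N = 1/(-4 + √2) (N = (-4 + 5)/(√(3 - 1) - 4) = 1/(√2 - 4) = 1/(-4 + √2) ≈ -0.38673)
N⁴ = (-2/7 - √2/14)⁴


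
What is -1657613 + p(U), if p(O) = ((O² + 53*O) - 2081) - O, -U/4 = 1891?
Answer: 55161074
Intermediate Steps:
U = -7564 (U = -4*1891 = -7564)
p(O) = -2081 + O² + 52*O (p(O) = (-2081 + O² + 53*O) - O = -2081 + O² + 52*O)
-1657613 + p(U) = -1657613 + (-2081 + (-7564)² + 52*(-7564)) = -1657613 + (-2081 + 57214096 - 393328) = -1657613 + 56818687 = 55161074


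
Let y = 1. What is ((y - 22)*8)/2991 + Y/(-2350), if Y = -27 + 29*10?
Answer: -393811/2342950 ≈ -0.16808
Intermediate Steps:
Y = 263 (Y = -27 + 290 = 263)
((y - 22)*8)/2991 + Y/(-2350) = ((1 - 22)*8)/2991 + 263/(-2350) = -21*8*(1/2991) + 263*(-1/2350) = -168*1/2991 - 263/2350 = -56/997 - 263/2350 = -393811/2342950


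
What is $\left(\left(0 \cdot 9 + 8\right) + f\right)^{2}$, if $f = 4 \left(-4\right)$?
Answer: $64$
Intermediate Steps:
$f = -16$
$\left(\left(0 \cdot 9 + 8\right) + f\right)^{2} = \left(\left(0 \cdot 9 + 8\right) - 16\right)^{2} = \left(\left(0 + 8\right) - 16\right)^{2} = \left(8 - 16\right)^{2} = \left(-8\right)^{2} = 64$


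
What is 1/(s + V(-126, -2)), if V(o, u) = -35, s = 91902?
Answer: 1/91867 ≈ 1.0885e-5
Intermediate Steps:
1/(s + V(-126, -2)) = 1/(91902 - 35) = 1/91867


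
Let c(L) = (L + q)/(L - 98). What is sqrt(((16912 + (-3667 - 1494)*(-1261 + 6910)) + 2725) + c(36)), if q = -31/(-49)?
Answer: I*sqrt(5487724294602)/434 ≈ 5397.7*I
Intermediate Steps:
q = 31/49 (q = -31*(-1/49) = 31/49 ≈ 0.63265)
c(L) = (31/49 + L)/(-98 + L) (c(L) = (L + 31/49)/(L - 98) = (31/49 + L)/(-98 + L))
sqrt(((16912 + (-3667 - 1494)*(-1261 + 6910)) + 2725) + c(36)) = sqrt(((16912 + (-3667 - 1494)*(-1261 + 6910)) + 2725) + (31/49 + 36)/(-98 + 36)) = sqrt(((16912 - 5161*5649) + 2725) + (1795/49)/(-62)) = sqrt(((16912 - 29154489) + 2725) - 1/62*1795/49) = sqrt((-29137577 + 2725) - 1795/3038) = sqrt(-29134852 - 1795/3038) = sqrt(-88511682171/3038) = I*sqrt(5487724294602)/434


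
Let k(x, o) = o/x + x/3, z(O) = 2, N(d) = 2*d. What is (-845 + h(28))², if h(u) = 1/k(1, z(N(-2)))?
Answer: 34951744/49 ≈ 7.1330e+5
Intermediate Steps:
k(x, o) = x/3 + o/x (k(x, o) = o/x + x*(⅓) = o/x + x/3 = x/3 + o/x)
h(u) = 3/7 (h(u) = 1/((⅓)*1 + 2/1) = 1/(⅓ + 2*1) = 1/(⅓ + 2) = 1/(7/3) = 3/7)
(-845 + h(28))² = (-845 + 3/7)² = (-5912/7)² = 34951744/49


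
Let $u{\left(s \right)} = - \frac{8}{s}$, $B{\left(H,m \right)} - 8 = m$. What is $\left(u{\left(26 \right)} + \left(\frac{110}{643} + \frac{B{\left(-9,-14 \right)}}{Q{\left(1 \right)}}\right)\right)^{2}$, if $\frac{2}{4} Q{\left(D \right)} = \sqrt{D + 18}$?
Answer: $\frac{653635045}{1327584739} + \frac{6852 \sqrt{19}}{158821} \approx 0.6804$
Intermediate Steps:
$B{\left(H,m \right)} = 8 + m$
$Q{\left(D \right)} = 2 \sqrt{18 + D}$ ($Q{\left(D \right)} = 2 \sqrt{D + 18} = 2 \sqrt{18 + D}$)
$\left(u{\left(26 \right)} + \left(\frac{110}{643} + \frac{B{\left(-9,-14 \right)}}{Q{\left(1 \right)}}\right)\right)^{2} = \left(- \frac{8}{26} + \left(\frac{110}{643} + \frac{8 - 14}{2 \sqrt{18 + 1}}\right)\right)^{2} = \left(\left(-8\right) \frac{1}{26} + \left(110 \cdot \frac{1}{643} - \frac{6}{2 \sqrt{19}}\right)\right)^{2} = \left(- \frac{4}{13} + \left(\frac{110}{643} - 6 \frac{\sqrt{19}}{38}\right)\right)^{2} = \left(- \frac{4}{13} + \left(\frac{110}{643} - \frac{3 \sqrt{19}}{19}\right)\right)^{2} = \left(- \frac{1142}{8359} - \frac{3 \sqrt{19}}{19}\right)^{2}$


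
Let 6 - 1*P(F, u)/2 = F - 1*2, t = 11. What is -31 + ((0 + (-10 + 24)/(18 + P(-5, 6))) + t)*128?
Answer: 15595/11 ≈ 1417.7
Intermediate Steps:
P(F, u) = 16 - 2*F (P(F, u) = 12 - 2*(F - 1*2) = 12 - 2*(F - 2) = 12 - 2*(-2 + F) = 12 + (4 - 2*F) = 16 - 2*F)
-31 + ((0 + (-10 + 24)/(18 + P(-5, 6))) + t)*128 = -31 + ((0 + (-10 + 24)/(18 + (16 - 2*(-5)))) + 11)*128 = -31 + ((0 + 14/(18 + (16 + 10))) + 11)*128 = -31 + ((0 + 14/(18 + 26)) + 11)*128 = -31 + ((0 + 14/44) + 11)*128 = -31 + ((0 + 14*(1/44)) + 11)*128 = -31 + ((0 + 7/22) + 11)*128 = -31 + (7/22 + 11)*128 = -31 + (249/22)*128 = -31 + 15936/11 = 15595/11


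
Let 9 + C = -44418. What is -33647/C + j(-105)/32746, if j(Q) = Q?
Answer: 156734261/207829506 ≈ 0.75415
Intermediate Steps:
C = -44427 (C = -9 - 44418 = -44427)
-33647/C + j(-105)/32746 = -33647/(-44427) - 105/32746 = -33647*(-1/44427) - 105*1/32746 = 33647/44427 - 15/4678 = 156734261/207829506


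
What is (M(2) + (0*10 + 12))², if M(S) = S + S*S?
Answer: 324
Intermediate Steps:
M(S) = S + S²
(M(2) + (0*10 + 12))² = (2*(1 + 2) + (0*10 + 12))² = (2*3 + (0 + 12))² = (6 + 12)² = 18² = 324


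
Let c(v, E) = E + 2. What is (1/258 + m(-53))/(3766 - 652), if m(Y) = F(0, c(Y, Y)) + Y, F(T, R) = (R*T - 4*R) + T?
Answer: 38959/803412 ≈ 0.048492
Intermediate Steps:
c(v, E) = 2 + E
F(T, R) = T - 4*R + R*T (F(T, R) = (-4*R + R*T) + T = T - 4*R + R*T)
m(Y) = -8 - 3*Y (m(Y) = (0 - 4*(2 + Y) + (2 + Y)*0) + Y = (0 + (-8 - 4*Y) + 0) + Y = (-8 - 4*Y) + Y = -8 - 3*Y)
(1/258 + m(-53))/(3766 - 652) = (1/258 + (-8 - 3*(-53)))/(3766 - 652) = (1/258 + (-8 + 159))/3114 = (1/258 + 151)*(1/3114) = (38959/258)*(1/3114) = 38959/803412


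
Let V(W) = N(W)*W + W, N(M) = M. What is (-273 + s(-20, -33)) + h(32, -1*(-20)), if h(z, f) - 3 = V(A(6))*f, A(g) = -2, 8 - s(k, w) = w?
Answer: -189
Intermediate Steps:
s(k, w) = 8 - w
V(W) = W + W**2 (V(W) = W*W + W = W**2 + W = W + W**2)
h(z, f) = 3 + 2*f (h(z, f) = 3 + (-2*(1 - 2))*f = 3 + (-2*(-1))*f = 3 + 2*f)
(-273 + s(-20, -33)) + h(32, -1*(-20)) = (-273 + (8 - 1*(-33))) + (3 + 2*(-1*(-20))) = (-273 + (8 + 33)) + (3 + 2*20) = (-273 + 41) + (3 + 40) = -232 + 43 = -189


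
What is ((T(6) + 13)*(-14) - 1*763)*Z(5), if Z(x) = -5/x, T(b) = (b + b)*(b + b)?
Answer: 2961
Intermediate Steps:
T(b) = 4*b**2 (T(b) = (2*b)*(2*b) = 4*b**2)
((T(6) + 13)*(-14) - 1*763)*Z(5) = ((4*6**2 + 13)*(-14) - 1*763)*(-5/5) = ((4*36 + 13)*(-14) - 763)*(-5*1/5) = ((144 + 13)*(-14) - 763)*(-1) = (157*(-14) - 763)*(-1) = (-2198 - 763)*(-1) = -2961*(-1) = 2961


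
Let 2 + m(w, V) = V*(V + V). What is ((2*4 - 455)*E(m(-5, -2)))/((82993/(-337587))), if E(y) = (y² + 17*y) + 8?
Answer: 147863106/557 ≈ 2.6546e+5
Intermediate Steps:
m(w, V) = -2 + 2*V² (m(w, V) = -2 + V*(V + V) = -2 + V*(2*V) = -2 + 2*V²)
E(y) = 8 + y² + 17*y
((2*4 - 455)*E(m(-5, -2)))/((82993/(-337587))) = ((2*4 - 455)*(8 + (-2 + 2*(-2)²)² + 17*(-2 + 2*(-2)²)))/((82993/(-337587))) = ((8 - 455)*(8 + (-2 + 2*4)² + 17*(-2 + 2*4)))/((82993*(-1/337587))) = (-447*(8 + (-2 + 8)² + 17*(-2 + 8)))/(-82993/337587) = -447*(8 + 6² + 17*6)*(-337587/82993) = -447*(8 + 36 + 102)*(-337587/82993) = -447*146*(-337587/82993) = -65262*(-337587/82993) = 147863106/557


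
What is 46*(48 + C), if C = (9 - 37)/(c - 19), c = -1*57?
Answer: 42274/19 ≈ 2224.9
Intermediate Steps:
c = -57
C = 7/19 (C = (9 - 37)/(-57 - 19) = -28/(-76) = -28*(-1/76) = 7/19 ≈ 0.36842)
46*(48 + C) = 46*(48 + 7/19) = 46*(919/19) = 42274/19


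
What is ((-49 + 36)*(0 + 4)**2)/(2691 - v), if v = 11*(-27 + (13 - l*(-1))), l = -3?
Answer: -104/1439 ≈ -0.072272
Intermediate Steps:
v = -187 (v = 11*(-27 + (13 - (-3)*(-1))) = 11*(-27 + (13 - 1*3)) = 11*(-27 + (13 - 3)) = 11*(-27 + 10) = 11*(-17) = -187)
((-49 + 36)*(0 + 4)**2)/(2691 - v) = ((-49 + 36)*(0 + 4)**2)/(2691 - 1*(-187)) = (-13*4**2)/(2691 + 187) = -13*16/2878 = -208*1/2878 = -104/1439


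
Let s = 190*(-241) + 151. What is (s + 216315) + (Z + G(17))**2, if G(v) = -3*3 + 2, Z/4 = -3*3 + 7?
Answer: 170901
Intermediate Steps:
Z = -8 (Z = 4*(-3*3 + 7) = 4*(-9 + 7) = 4*(-2) = -8)
s = -45639 (s = -45790 + 151 = -45639)
G(v) = -7 (G(v) = -9 + 2 = -7)
(s + 216315) + (Z + G(17))**2 = (-45639 + 216315) + (-8 - 7)**2 = 170676 + (-15)**2 = 170676 + 225 = 170901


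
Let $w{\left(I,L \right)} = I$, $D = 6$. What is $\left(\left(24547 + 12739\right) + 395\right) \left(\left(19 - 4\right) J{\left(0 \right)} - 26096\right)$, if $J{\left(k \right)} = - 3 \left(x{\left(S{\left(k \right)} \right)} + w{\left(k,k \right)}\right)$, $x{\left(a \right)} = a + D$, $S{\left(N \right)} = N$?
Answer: $-993497246$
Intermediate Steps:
$x{\left(a \right)} = 6 + a$ ($x{\left(a \right)} = a + 6 = 6 + a$)
$J{\left(k \right)} = -18 - 6 k$ ($J{\left(k \right)} = - 3 \left(\left(6 + k\right) + k\right) = - 3 \left(6 + 2 k\right) = -18 - 6 k$)
$\left(\left(24547 + 12739\right) + 395\right) \left(\left(19 - 4\right) J{\left(0 \right)} - 26096\right) = \left(\left(24547 + 12739\right) + 395\right) \left(\left(19 - 4\right) \left(-18 - 0\right) - 26096\right) = \left(37286 + 395\right) \left(15 \left(-18 + 0\right) - 26096\right) = 37681 \left(15 \left(-18\right) - 26096\right) = 37681 \left(-270 - 26096\right) = 37681 \left(-26366\right) = -993497246$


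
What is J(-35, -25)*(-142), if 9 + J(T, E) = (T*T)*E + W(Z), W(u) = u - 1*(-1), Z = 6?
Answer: 4349034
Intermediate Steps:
W(u) = 1 + u (W(u) = u + 1 = 1 + u)
J(T, E) = -2 + E*T² (J(T, E) = -9 + ((T*T)*E + (1 + 6)) = -9 + (T²*E + 7) = -9 + (E*T² + 7) = -9 + (7 + E*T²) = -2 + E*T²)
J(-35, -25)*(-142) = (-2 - 25*(-35)²)*(-142) = (-2 - 25*1225)*(-142) = (-2 - 30625)*(-142) = -30627*(-142) = 4349034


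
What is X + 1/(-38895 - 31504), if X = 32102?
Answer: 2259948697/70399 ≈ 32102.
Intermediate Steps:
X + 1/(-38895 - 31504) = 32102 + 1/(-38895 - 31504) = 32102 + 1/(-70399) = 32102 - 1/70399 = 2259948697/70399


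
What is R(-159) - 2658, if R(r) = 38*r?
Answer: -8700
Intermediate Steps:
R(-159) - 2658 = 38*(-159) - 2658 = -6042 - 2658 = -8700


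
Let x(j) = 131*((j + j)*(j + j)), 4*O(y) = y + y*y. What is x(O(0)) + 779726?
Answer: 779726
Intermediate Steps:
O(y) = y/4 + y**2/4 (O(y) = (y + y*y)/4 = (y + y**2)/4 = y/4 + y**2/4)
x(j) = 524*j**2 (x(j) = 131*((2*j)*(2*j)) = 131*(4*j**2) = 524*j**2)
x(O(0)) + 779726 = 524*((1/4)*0*(1 + 0))**2 + 779726 = 524*((1/4)*0*1)**2 + 779726 = 524*0**2 + 779726 = 524*0 + 779726 = 0 + 779726 = 779726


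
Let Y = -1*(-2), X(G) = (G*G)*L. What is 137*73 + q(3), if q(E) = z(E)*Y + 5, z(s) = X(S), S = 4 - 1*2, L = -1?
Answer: 9998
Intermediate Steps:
S = 2 (S = 4 - 2 = 2)
X(G) = -G² (X(G) = (G*G)*(-1) = G²*(-1) = -G²)
z(s) = -4 (z(s) = -1*2² = -1*4 = -4)
Y = 2
q(E) = -3 (q(E) = -4*2 + 5 = -8 + 5 = -3)
137*73 + q(3) = 137*73 - 3 = 10001 - 3 = 9998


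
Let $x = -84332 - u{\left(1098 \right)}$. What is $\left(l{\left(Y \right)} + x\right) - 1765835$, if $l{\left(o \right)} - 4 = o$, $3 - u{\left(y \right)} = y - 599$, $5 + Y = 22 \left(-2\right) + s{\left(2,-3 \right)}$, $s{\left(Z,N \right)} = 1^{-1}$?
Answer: $-1849715$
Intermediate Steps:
$s{\left(Z,N \right)} = 1$
$Y = -48$ ($Y = -5 + \left(22 \left(-2\right) + 1\right) = -5 + \left(-44 + 1\right) = -5 - 43 = -48$)
$u{\left(y \right)} = 602 - y$ ($u{\left(y \right)} = 3 - \left(y - 599\right) = 3 - \left(-599 + y\right) = 602 - y$)
$l{\left(o \right)} = 4 + o$
$x = -83836$ ($x = -84332 - \left(602 - 1098\right) = -84332 - -496 = -84332 + 496 = -83836$)
$\left(l{\left(Y \right)} + x\right) - 1765835 = \left(\left(4 - 48\right) - 83836\right) - 1765835 = \left(-44 - 83836\right) - 1765835 = -83880 - 1765835 = -1849715$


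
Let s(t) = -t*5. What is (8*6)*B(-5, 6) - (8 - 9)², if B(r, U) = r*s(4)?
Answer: 4799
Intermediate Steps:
s(t) = -5*t
B(r, U) = -20*r (B(r, U) = r*(-5*4) = r*(-20) = -20*r)
(8*6)*B(-5, 6) - (8 - 9)² = (8*6)*(-20*(-5)) - (8 - 9)² = 48*100 - 1*(-1)² = 4800 - 1*1 = 4800 - 1 = 4799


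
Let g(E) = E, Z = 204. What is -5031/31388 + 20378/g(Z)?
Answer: 159649585/1600788 ≈ 99.732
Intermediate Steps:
-5031/31388 + 20378/g(Z) = -5031/31388 + 20378/204 = -5031*1/31388 + 20378*(1/204) = -5031/31388 + 10189/102 = 159649585/1600788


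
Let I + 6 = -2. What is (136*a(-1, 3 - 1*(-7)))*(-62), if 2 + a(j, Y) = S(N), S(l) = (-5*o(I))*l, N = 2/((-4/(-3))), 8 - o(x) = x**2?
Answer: -3524576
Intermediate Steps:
I = -8 (I = -6 - 2 = -8)
o(x) = 8 - x**2
N = 3/2 (N = 2/((-4*(-1/3))) = 2/(4/3) = 2*(3/4) = 3/2 ≈ 1.5000)
S(l) = 280*l (S(l) = (-5*(8 - 1*(-8)**2))*l = (-5*(8 - 1*64))*l = (-5*(8 - 64))*l = (-5*(-56))*l = 280*l)
a(j, Y) = 418 (a(j, Y) = -2 + 280*(3/2) = -2 + 420 = 418)
(136*a(-1, 3 - 1*(-7)))*(-62) = (136*418)*(-62) = 56848*(-62) = -3524576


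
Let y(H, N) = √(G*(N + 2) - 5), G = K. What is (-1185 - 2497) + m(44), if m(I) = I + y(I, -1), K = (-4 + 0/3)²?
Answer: -3638 + √11 ≈ -3634.7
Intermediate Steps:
K = 16 (K = (-4 + 0*(⅓))² = (-4 + 0)² = (-4)² = 16)
G = 16
y(H, N) = √(27 + 16*N) (y(H, N) = √(16*(N + 2) - 5) = √(16*(2 + N) - 5) = √((32 + 16*N) - 5) = √(27 + 16*N))
m(I) = I + √11 (m(I) = I + √(27 + 16*(-1)) = I + √(27 - 16) = I + √11)
(-1185 - 2497) + m(44) = (-1185 - 2497) + (44 + √11) = -3682 + (44 + √11) = -3638 + √11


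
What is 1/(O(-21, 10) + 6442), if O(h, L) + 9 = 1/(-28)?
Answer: 28/180123 ≈ 0.00015545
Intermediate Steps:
O(h, L) = -253/28 (O(h, L) = -9 + 1/(-28) = -9 - 1/28 = -253/28)
1/(O(-21, 10) + 6442) = 1/(-253/28 + 6442) = 1/(180123/28) = 28/180123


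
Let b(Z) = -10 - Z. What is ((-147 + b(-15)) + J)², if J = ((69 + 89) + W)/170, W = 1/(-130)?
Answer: 9719810110921/488410000 ≈ 19901.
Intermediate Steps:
W = -1/130 ≈ -0.0076923
J = 20539/22100 (J = ((69 + 89) - 1/130)/170 = (158 - 1/130)*(1/170) = (20539/130)*(1/170) = 20539/22100 ≈ 0.92937)
((-147 + b(-15)) + J)² = ((-147 + (-10 - 1*(-15))) + 20539/22100)² = ((-147 + (-10 + 15)) + 20539/22100)² = ((-147 + 5) + 20539/22100)² = (-142 + 20539/22100)² = (-3117661/22100)² = 9719810110921/488410000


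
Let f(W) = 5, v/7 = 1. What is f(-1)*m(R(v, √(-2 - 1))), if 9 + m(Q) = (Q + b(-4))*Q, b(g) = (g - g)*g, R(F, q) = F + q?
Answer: 185 + 70*I*√3 ≈ 185.0 + 121.24*I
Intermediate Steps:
v = 7 (v = 7*1 = 7)
b(g) = 0 (b(g) = 0*g = 0)
m(Q) = -9 + Q² (m(Q) = -9 + (Q + 0)*Q = -9 + Q*Q = -9 + Q²)
f(-1)*m(R(v, √(-2 - 1))) = 5*(-9 + (7 + √(-2 - 1))²) = 5*(-9 + (7 + √(-3))²) = 5*(-9 + (7 + I*√3)²) = -45 + 5*(7 + I*√3)²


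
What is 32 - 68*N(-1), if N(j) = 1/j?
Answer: 100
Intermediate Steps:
N(j) = 1/j
32 - 68*N(-1) = 32 - 68/(-1) = 32 - 68*(-1) = 32 + 68 = 100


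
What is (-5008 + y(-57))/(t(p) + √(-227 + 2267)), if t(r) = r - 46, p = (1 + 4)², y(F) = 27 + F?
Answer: -35266/533 - 10076*√510/1599 ≈ -208.47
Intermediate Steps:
p = 25 (p = 5² = 25)
t(r) = -46 + r
(-5008 + y(-57))/(t(p) + √(-227 + 2267)) = (-5008 + (27 - 57))/((-46 + 25) + √(-227 + 2267)) = (-5008 - 30)/(-21 + √2040) = -5038/(-21 + 2*√510)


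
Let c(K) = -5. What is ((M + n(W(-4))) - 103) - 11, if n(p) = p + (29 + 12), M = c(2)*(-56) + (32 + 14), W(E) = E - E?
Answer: 253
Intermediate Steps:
W(E) = 0
M = 326 (M = -5*(-56) + (32 + 14) = 280 + 46 = 326)
n(p) = 41 + p (n(p) = p + 41 = 41 + p)
((M + n(W(-4))) - 103) - 11 = ((326 + (41 + 0)) - 103) - 11 = ((326 + 41) - 103) - 11 = (367 - 103) - 11 = 264 - 11 = 253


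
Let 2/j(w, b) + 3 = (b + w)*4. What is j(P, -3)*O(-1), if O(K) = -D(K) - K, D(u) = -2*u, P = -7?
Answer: 2/43 ≈ 0.046512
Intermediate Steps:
j(w, b) = 2/(-3 + 4*b + 4*w) (j(w, b) = 2/(-3 + (b + w)*4) = 2/(-3 + (4*b + 4*w)) = 2/(-3 + 4*b + 4*w))
O(K) = K (O(K) = -(-2)*K - K = 2*K - K = K)
j(P, -3)*O(-1) = (2/(-3 + 4*(-3) + 4*(-7)))*(-1) = (2/(-3 - 12 - 28))*(-1) = (2/(-43))*(-1) = (2*(-1/43))*(-1) = -2/43*(-1) = 2/43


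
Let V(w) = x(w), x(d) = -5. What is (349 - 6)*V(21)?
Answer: -1715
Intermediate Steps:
V(w) = -5
(349 - 6)*V(21) = (349 - 6)*(-5) = 343*(-5) = -1715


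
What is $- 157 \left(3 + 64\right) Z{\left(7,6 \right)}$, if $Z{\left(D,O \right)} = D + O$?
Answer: $-136747$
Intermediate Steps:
$- 157 \left(3 + 64\right) Z{\left(7,6 \right)} = - 157 \left(3 + 64\right) \left(7 + 6\right) = \left(-157\right) 67 \cdot 13 = \left(-10519\right) 13 = -136747$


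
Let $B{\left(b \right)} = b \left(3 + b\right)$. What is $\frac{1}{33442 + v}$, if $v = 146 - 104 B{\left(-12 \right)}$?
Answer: $\frac{1}{22356} \approx 4.4731 \cdot 10^{-5}$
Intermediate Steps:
$v = -11086$ ($v = 146 - 104 \left(- 12 \left(3 - 12\right)\right) = 146 - 104 \left(\left(-12\right) \left(-9\right)\right) = 146 - 11232 = -11086$)
$\frac{1}{33442 + v} = \frac{1}{33442 - 11086} = \frac{1}{22356}$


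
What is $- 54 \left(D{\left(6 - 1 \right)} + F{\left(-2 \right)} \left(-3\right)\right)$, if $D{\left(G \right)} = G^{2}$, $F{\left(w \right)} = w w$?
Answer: $-702$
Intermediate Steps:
$F{\left(w \right)} = w^{2}$
$- 54 \left(D{\left(6 - 1 \right)} + F{\left(-2 \right)} \left(-3\right)\right) = - 54 \left(\left(6 - 1\right)^{2} + \left(-2\right)^{2} \left(-3\right)\right) = - 54 \left(5^{2} + 4 \left(-3\right)\right) = - 54 \left(25 - 12\right) = \left(-54\right) 13 = -702$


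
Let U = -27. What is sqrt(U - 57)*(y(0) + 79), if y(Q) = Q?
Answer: 158*I*sqrt(21) ≈ 724.05*I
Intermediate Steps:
sqrt(U - 57)*(y(0) + 79) = sqrt(-27 - 57)*(0 + 79) = sqrt(-84)*79 = (2*I*sqrt(21))*79 = 158*I*sqrt(21)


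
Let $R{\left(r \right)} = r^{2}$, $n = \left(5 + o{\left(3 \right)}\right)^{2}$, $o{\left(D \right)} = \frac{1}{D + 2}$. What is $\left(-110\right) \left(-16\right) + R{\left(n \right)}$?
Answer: $\frac{1556976}{625} \approx 2491.2$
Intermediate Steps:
$o{\left(D \right)} = \frac{1}{2 + D}$
$n = \frac{676}{25}$ ($n = \left(5 + \frac{1}{2 + 3}\right)^{2} = \left(5 + \frac{1}{5}\right)^{2} = \left(\frac{26}{5}\right)^{2} = \frac{676}{25} \approx 27.04$)
$\left(-110\right) \left(-16\right) + R{\left(n \right)} = \left(-110\right) \left(-16\right) + \left(\frac{676}{25}\right)^{2} = 1760 + \frac{456976}{625} = \frac{1556976}{625}$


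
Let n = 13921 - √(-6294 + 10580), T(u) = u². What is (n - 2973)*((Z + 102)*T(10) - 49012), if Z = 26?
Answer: -396448976 + 36212*√4286 ≈ -3.9408e+8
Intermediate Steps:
n = 13921 - √4286 ≈ 13856.
(n - 2973)*((Z + 102)*T(10) - 49012) = ((13921 - √4286) - 2973)*((26 + 102)*10² - 49012) = (10948 - √4286)*(128*100 - 49012) = (10948 - √4286)*(12800 - 49012) = (10948 - √4286)*(-36212) = -396448976 + 36212*√4286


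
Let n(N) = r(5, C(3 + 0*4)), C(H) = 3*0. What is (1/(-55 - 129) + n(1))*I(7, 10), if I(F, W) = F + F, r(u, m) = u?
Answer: 6433/92 ≈ 69.924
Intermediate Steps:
C(H) = 0
n(N) = 5
I(F, W) = 2*F
(1/(-55 - 129) + n(1))*I(7, 10) = (1/(-55 - 129) + 5)*(2*7) = (1/(-184) + 5)*14 = (-1/184 + 5)*14 = (919/184)*14 = 6433/92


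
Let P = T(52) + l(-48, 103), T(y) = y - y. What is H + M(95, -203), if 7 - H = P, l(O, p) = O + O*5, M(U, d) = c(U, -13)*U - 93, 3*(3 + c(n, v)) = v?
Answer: -1484/3 ≈ -494.67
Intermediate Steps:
c(n, v) = -3 + v/3
M(U, d) = -93 - 22*U/3 (M(U, d) = (-3 + (1/3)*(-13))*U - 93 = (-3 - 13/3)*U - 93 = -22*U/3 - 93 = -93 - 22*U/3)
l(O, p) = 6*O (l(O, p) = O + 5*O = 6*O)
T(y) = 0
P = -288 (P = 0 + 6*(-48) = 0 - 288 = -288)
H = 295 (H = 7 - 1*(-288) = 7 + 288 = 295)
H + M(95, -203) = 295 + (-93 - 22/3*95) = 295 + (-93 - 2090/3) = 295 - 2369/3 = -1484/3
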